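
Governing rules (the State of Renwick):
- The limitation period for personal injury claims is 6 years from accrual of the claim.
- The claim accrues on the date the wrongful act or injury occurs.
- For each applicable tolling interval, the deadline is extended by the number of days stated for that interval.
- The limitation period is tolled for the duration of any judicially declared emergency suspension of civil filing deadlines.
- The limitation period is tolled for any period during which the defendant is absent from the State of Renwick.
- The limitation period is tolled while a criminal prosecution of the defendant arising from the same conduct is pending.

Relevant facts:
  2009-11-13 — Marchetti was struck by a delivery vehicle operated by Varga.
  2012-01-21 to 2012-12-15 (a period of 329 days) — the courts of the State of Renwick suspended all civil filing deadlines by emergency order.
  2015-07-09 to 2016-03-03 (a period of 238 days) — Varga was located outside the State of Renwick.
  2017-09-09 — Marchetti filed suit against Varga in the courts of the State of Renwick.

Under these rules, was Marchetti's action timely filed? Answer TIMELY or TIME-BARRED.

TIME-BARRED

The limitation period began to run on 2009-11-13.
The untolled deadline — 6 years after 2009-11-13 — is 2015-11-13.
The emergency suspension of filing deadlines from 2012-01-21 to 2012-12-15 tolled the period for 329 days, extending the deadline to 2016-10-07.
Because the defendant's absence from the jurisdiction ran from 2015-07-09 to 2016-03-03, the deadline is extended by 238 days to 2017-06-02.
Marchetti filed on 2017-09-09, after the 2017-06-02 deadline, so the action is time-barred.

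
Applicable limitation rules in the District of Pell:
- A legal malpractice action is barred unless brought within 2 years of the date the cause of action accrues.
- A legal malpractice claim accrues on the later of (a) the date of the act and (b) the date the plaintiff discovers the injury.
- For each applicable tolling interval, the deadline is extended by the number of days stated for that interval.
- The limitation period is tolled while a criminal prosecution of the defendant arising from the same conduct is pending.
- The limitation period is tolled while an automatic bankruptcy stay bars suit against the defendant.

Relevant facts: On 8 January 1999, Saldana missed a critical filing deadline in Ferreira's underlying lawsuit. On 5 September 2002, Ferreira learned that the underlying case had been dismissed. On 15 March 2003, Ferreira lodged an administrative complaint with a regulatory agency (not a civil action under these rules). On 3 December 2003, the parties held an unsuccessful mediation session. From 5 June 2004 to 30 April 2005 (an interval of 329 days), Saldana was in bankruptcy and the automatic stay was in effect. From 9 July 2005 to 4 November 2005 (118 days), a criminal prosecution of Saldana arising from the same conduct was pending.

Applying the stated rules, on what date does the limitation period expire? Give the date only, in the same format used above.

Taking the later of the act (8 January 1999) and discovery (5 September 2002), the claim accrued on 5 September 2002.
2 years from 5 September 2002 is 5 September 2004.
The automatic bankruptcy stay from 5 June 2004 to 30 April 2005 tolled the period for 329 days, extending the deadline to 31 July 2005.
The pending criminal prosecution from 9 July 2005 to 4 November 2005 tolled the period for 118 days, extending the deadline to 26 November 2005.
Nothing else in the chronology tolls or restarts the period.

26 November 2005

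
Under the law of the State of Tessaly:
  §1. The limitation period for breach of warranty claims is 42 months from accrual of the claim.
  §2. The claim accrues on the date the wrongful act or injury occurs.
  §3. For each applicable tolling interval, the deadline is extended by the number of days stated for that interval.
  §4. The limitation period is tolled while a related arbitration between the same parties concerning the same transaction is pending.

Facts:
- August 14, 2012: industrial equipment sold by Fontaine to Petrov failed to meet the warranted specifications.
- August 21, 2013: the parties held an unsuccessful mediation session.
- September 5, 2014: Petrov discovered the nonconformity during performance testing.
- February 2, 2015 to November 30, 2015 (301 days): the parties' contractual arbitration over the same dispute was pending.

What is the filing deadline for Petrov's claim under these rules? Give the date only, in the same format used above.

December 11, 2016

Because the rule ties accrual to occurrence, the claim accrued on August 14, 2012, not on the September 5, 2014 discovery date.
Adding the 42 months base period to August 14, 2012 gives a deadline of February 14, 2016, before any tolling.
Because the pending related arbitration ran from February 2, 2015 to November 30, 2015, the deadline is extended by 301 days to December 11, 2016.
Nothing else in the chronology tolls or restarts the period.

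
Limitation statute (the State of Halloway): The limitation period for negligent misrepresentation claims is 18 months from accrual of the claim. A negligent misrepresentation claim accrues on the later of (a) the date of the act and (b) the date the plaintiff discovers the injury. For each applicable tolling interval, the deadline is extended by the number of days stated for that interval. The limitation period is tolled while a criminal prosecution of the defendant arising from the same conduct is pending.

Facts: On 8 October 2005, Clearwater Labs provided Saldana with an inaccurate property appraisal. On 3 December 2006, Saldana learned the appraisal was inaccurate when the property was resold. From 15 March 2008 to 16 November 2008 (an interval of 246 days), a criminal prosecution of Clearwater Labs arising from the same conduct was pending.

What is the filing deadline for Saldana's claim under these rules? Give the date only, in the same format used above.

4 February 2009

Taking the later of the act (8 October 2005) and discovery (3 December 2006), the claim accrued on 3 December 2006.
The untolled deadline — 18 months after 3 December 2006 — is 3 June 2008.
The pending criminal prosecution from 15 March 2008 to 16 November 2008 tolled the period for 246 days, extending the deadline to 4 February 2009.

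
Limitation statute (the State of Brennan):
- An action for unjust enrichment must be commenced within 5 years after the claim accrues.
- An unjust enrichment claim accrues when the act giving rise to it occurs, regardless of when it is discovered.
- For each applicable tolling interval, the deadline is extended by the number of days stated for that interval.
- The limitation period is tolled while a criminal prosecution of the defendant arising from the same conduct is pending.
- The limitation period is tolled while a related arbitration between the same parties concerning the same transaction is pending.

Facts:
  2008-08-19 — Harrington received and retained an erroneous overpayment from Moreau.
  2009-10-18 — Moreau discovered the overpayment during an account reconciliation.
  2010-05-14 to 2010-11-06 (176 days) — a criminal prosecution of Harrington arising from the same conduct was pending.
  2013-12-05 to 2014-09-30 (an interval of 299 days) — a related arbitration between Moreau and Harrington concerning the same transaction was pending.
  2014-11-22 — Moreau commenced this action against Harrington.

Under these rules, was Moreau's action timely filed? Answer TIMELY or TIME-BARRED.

TIMELY

Because the rule ties accrual to occurrence, the claim accrued on 2008-08-19, not on the 2009-10-18 discovery date.
5 years from 2008-08-19 is 2013-08-19.
Because the pending criminal prosecution ran from 2010-05-14 to 2010-11-06, the deadline is extended by 176 days to 2014-02-11.
The pending related arbitration from 2013-12-05 to 2014-09-30 tolled the period for 299 days, extending the deadline to 2014-12-07.
Moreau filed on 2014-11-22, before the 2014-12-07 deadline, so the action is timely.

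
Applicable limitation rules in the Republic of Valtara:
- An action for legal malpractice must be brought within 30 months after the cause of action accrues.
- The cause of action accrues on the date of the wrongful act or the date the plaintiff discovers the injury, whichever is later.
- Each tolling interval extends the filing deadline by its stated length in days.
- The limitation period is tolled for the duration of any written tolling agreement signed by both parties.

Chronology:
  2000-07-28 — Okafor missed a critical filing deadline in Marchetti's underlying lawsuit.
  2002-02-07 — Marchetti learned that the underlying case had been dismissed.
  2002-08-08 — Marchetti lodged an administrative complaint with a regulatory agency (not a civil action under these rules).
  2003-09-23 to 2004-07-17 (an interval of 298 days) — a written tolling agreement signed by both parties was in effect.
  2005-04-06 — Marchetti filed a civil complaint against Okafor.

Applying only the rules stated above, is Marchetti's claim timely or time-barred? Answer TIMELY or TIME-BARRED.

TIMELY

Taking the later of the act (2000-07-28) and discovery (2002-02-07), the claim accrued on 2002-02-07.
The untolled deadline — 30 months after 2002-02-07 — is 2004-08-07.
Because the written tolling agreement ran from 2003-09-23 to 2004-07-17, the deadline is extended by 298 days to 2005-06-01.
Nothing else in the chronology tolls or restarts the period.
The 2005-04-06 filing precedes the 2005-06-01 deadline; the claim is timely.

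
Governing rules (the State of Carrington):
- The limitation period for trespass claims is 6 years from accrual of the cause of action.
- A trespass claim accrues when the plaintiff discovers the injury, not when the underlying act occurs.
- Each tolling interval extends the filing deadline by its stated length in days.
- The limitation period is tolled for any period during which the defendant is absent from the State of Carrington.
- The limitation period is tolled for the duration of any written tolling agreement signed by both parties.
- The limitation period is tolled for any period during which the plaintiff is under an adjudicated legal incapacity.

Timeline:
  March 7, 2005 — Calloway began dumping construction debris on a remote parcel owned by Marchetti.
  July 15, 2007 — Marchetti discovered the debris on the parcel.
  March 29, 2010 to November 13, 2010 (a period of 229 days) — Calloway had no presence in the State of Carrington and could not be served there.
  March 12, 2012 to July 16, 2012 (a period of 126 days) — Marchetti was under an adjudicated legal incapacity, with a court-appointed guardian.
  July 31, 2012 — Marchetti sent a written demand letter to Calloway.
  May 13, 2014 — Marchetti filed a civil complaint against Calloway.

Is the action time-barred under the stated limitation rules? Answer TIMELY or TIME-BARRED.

The claim did not accrue until Marchetti discovered the injury on July 15, 2007; the March 7, 2005 act date does not start the clock under the stated rule.
The untolled deadline — 6 years after July 15, 2007 — is July 15, 2013.
Because the defendant's absence from the jurisdiction ran from March 29, 2010 to November 13, 2010, the deadline is extended by 229 days to March 1, 2014.
The period was tolled for 126 days by the plaintiff's legal incapacity (March 12, 2012 to July 16, 2012), pushing the deadline to July 5, 2014.
Nothing else in the chronology tolls or restarts the period.
Filing on May 13, 2014 beat the July 5, 2014 deadline — the action is timely.

TIMELY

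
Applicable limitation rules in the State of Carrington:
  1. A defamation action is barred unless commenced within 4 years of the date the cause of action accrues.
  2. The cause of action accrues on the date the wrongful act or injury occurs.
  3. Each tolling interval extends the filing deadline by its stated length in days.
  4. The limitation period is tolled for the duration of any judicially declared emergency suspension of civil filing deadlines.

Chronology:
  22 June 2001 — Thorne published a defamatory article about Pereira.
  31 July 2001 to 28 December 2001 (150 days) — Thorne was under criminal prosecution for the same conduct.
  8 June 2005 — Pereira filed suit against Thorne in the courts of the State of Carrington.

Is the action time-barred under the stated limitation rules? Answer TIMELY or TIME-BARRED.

TIMELY

The limitation period began to run on 22 June 2001.
The untolled deadline — 4 years after 22 June 2001 — is 22 June 2005.
Although a criminal prosecution ran from 31 July 2001 to 28 December 2001, the stated rules do not make that a tolling event, so it is disregarded.
The 8 June 2005 filing precedes the 22 June 2005 deadline; the claim is timely.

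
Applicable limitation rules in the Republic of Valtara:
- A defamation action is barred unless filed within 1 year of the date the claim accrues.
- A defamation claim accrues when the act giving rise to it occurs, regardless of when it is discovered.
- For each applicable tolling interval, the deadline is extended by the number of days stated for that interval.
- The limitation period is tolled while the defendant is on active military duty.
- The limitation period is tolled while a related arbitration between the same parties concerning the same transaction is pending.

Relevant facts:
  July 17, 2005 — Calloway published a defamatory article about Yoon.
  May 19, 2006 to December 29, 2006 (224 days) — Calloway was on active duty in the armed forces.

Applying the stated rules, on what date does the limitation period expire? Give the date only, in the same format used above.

The claim accrued on July 17, 2005, when the wrongful act occurred.
Adding the 1 year base period to July 17, 2005 gives a deadline of July 17, 2006, before any tolling.
The period was tolled for 224 days by the defendant's active military service (May 19, 2006 to December 29, 2006), pushing the deadline to February 26, 2007.

February 26, 2007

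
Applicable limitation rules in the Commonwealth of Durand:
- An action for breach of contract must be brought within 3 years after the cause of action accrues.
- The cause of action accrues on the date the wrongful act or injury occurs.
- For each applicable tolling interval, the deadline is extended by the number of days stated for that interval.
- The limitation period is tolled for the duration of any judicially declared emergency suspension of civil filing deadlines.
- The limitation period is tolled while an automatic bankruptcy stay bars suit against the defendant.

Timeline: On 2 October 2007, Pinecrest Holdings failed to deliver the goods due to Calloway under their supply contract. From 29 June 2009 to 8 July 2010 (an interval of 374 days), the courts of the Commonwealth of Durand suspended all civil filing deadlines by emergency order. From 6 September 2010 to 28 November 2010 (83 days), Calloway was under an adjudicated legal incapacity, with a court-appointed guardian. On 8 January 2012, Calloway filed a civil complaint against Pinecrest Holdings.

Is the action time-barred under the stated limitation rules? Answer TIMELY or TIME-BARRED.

TIME-BARRED

The limitation period began to run on 2 October 2007.
3 years from 2 October 2007 is 2 October 2010.
The period was tolled for 374 days by the emergency suspension of filing deadlines (29 June 2009 to 8 July 2010), pushing the deadline to 11 October 2011.
The plaintiff's legal incapacity from 6 September 2010 to 28 November 2010 does not toll the period, because no stated rule makes the plaintiff's incapacity a tolling event.
The 8 January 2012 filing falls after the 11 October 2011 deadline; the claim is time-barred.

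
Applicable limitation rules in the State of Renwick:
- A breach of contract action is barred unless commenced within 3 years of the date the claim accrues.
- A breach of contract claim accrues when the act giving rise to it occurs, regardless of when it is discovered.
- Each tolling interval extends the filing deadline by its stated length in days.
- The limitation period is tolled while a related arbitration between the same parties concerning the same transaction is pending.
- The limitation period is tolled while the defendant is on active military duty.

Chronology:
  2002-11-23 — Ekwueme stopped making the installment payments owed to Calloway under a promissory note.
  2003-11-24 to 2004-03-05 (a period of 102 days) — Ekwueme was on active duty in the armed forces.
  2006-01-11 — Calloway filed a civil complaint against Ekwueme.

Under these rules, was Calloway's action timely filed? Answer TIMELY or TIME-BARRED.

The claim accrued on 2002-11-23, the date of the act.
Adding the 3 years base period to 2002-11-23 gives a deadline of 2005-11-23, before any tolling.
Because the defendant's active military service ran from 2003-11-24 to 2004-03-05, the deadline is extended by 102 days to 2006-03-05.
Filing on 2006-01-11 beat the 2006-03-05 deadline — the action is timely.

TIMELY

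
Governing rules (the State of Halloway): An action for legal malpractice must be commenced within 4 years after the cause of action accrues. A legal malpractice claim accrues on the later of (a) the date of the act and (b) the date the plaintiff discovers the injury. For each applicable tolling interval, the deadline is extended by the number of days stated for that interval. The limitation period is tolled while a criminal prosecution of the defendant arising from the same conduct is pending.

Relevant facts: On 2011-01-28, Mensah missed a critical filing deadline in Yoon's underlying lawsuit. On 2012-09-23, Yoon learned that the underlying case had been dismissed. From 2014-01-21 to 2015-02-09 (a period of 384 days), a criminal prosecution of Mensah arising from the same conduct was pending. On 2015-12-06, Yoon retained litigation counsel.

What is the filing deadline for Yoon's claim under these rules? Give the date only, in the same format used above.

2017-10-12

Because discovery on 2012-09-23 post-dates the 2011-01-28 act, accrual under the later-of rule falls on 2012-09-23.
4 years from 2012-09-23 is 2016-09-23.
Because the pending criminal prosecution ran from 2014-01-21 to 2015-02-09, the deadline is extended by 384 days to 2017-10-12.
None of the other events listed affects the running of the period under the stated rules.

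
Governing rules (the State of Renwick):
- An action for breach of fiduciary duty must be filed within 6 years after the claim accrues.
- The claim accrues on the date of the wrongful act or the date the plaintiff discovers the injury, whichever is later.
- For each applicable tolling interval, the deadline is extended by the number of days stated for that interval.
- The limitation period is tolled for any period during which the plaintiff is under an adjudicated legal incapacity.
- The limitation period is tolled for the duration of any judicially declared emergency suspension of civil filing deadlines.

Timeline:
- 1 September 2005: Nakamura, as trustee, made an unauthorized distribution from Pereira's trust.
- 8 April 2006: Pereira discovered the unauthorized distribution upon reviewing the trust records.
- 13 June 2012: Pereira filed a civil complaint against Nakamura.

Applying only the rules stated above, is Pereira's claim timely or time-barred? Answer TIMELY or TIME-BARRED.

The claim accrued on 8 April 2006 — the later of the 1 September 2005 act and the 8 April 2006 discovery.
The untolled deadline — 6 years after 8 April 2006 — is 8 April 2012.
Filing on 13 June 2012 missed the 8 April 2012 deadline — the action is time-barred.

TIME-BARRED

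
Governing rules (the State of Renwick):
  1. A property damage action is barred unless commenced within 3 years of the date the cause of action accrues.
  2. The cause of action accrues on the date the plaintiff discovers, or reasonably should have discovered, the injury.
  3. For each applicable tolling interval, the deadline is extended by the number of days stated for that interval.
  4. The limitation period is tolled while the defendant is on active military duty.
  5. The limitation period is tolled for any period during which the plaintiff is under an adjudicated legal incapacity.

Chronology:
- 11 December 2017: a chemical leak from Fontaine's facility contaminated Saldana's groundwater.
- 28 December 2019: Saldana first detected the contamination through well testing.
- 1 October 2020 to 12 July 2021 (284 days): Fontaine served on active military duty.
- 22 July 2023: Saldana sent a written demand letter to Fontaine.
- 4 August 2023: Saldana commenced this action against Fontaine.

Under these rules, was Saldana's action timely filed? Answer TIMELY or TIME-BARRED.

TIMELY

Under the discovery rule, the claim accrued on 28 December 2019, when Saldana discovered the injury — not on the 11 December 2017 date of the underlying act.
3 years from 28 December 2019 is 28 December 2022.
The defendant's active military service from 1 October 2020 to 12 July 2021 tolled the period for 284 days, extending the deadline to 8 October 2023.
Nothing else in the chronology tolls or restarts the period.
The 4 August 2023 filing precedes the 8 October 2023 deadline; the claim is timely.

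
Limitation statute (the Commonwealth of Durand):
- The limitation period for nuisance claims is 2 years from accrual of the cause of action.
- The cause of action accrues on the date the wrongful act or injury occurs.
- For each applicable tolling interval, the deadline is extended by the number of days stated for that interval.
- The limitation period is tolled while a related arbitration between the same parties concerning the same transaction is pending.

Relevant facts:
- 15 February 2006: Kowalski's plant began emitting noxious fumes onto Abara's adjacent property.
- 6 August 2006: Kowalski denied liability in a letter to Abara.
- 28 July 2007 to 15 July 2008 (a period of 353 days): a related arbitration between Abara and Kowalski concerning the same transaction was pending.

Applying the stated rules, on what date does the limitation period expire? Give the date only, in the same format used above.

2 February 2009

The limitation period began to run on 15 February 2006.
Adding the 2 years base period to 15 February 2006 gives a deadline of 15 February 2008, before any tolling.
The pending related arbitration from 28 July 2007 to 15 July 2008 tolled the period for 353 days, extending the deadline to 2 February 2009.
None of the other events listed affects the running of the period under the stated rules.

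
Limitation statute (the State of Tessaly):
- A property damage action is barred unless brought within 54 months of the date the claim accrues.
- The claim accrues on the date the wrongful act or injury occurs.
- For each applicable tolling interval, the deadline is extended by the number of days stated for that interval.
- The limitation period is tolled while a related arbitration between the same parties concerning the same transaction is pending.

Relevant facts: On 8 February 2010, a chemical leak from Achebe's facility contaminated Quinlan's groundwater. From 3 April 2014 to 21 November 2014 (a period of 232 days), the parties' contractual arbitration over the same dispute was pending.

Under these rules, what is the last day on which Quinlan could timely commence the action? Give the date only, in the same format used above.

The limitation period began to run on 8 February 2010.
The untolled deadline — 54 months after 8 February 2010 — is 8 August 2014.
The period was tolled for 232 days by the pending related arbitration (3 April 2014 to 21 November 2014), pushing the deadline to 28 March 2015.

28 March 2015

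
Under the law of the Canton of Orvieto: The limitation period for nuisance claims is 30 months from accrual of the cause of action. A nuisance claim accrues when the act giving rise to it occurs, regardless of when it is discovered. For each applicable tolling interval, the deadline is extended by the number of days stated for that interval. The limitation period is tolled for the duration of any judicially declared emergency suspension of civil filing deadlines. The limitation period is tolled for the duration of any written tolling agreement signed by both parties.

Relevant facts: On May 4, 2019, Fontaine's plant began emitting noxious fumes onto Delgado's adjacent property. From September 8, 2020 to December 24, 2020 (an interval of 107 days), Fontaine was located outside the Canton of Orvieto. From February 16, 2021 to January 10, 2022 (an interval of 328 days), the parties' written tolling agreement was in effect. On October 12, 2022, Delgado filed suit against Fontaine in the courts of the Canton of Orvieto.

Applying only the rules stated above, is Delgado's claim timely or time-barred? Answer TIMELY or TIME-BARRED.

TIME-BARRED

The limitation period began to run on May 4, 2019.
Adding the 30 months base period to May 4, 2019 gives a deadline of November 4, 2021, before any tolling.
The period was tolled for 328 days by the written tolling agreement (February 16, 2021 to January 10, 2022), pushing the deadline to September 28, 2022.
The defendant's absence from the jurisdiction from September 8, 2020 to December 24, 2020 does not toll the period, because no stated rule makes the defendant's absence a tolling event.
Delgado filed on October 12, 2022, after the September 28, 2022 deadline, so the action is time-barred.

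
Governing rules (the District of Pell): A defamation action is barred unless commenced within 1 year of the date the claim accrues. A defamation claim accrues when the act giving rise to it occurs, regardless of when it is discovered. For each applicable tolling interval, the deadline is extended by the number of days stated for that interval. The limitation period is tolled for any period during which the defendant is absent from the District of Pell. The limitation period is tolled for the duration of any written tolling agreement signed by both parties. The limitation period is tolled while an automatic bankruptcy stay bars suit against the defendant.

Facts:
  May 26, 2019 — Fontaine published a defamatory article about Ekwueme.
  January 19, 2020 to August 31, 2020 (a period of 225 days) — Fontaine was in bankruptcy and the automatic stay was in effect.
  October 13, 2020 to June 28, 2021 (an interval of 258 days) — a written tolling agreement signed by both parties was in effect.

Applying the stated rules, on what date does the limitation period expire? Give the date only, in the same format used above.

The claim accrued on May 26, 2019, when the wrongful act occurred.
Adding the 1 year base period to May 26, 2019 gives a deadline of May 26, 2020, before any tolling.
Because the automatic bankruptcy stay ran from January 19, 2020 to August 31, 2020, the deadline is extended by 225 days to January 6, 2021.
Because the written tolling agreement ran from October 13, 2020 to June 28, 2021, the deadline is extended by 258 days to September 21, 2021.

September 21, 2021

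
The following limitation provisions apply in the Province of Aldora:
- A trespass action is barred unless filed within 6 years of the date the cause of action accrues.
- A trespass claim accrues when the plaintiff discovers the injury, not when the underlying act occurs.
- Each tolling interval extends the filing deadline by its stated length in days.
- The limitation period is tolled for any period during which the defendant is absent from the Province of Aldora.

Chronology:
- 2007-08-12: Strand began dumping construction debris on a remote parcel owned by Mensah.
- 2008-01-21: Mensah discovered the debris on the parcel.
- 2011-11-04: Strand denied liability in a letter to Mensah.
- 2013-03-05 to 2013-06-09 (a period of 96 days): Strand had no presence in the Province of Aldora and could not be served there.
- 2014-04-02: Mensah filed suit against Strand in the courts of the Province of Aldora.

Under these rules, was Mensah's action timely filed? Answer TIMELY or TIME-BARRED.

TIMELY

Accrual is tied to discovery, so the period began on 2008-01-21 rather than on 2007-08-12 when the act occurred.
6 years from 2008-01-21 is 2014-01-21.
Because the defendant's absence from the jurisdiction ran from 2013-03-05 to 2013-06-09, the deadline is extended by 96 days to 2014-04-27.
The other events in the timeline have no effect on the limitation period under the stated rules.
Mensah filed on 2014-04-02, before the 2014-04-27 deadline, so the action is timely.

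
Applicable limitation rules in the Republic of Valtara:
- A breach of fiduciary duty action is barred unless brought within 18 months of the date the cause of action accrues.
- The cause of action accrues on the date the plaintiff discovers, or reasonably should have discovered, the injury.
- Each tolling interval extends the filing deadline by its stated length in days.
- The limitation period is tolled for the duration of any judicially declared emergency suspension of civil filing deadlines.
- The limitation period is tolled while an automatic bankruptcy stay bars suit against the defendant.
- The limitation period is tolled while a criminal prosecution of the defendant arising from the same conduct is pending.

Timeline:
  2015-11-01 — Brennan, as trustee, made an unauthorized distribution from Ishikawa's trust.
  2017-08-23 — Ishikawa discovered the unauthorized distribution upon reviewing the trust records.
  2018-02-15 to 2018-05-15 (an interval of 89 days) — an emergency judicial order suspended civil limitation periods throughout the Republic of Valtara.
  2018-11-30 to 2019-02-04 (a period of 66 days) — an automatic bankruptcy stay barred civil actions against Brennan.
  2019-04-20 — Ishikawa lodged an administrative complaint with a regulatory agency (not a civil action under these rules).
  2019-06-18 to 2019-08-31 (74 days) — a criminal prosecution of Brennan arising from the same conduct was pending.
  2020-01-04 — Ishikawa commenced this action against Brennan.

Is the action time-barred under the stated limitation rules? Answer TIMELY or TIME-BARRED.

Under the discovery rule, the claim accrued on 2017-08-23, when Ishikawa discovered the injury — not on the 2015-11-01 date of the underlying act.
18 months from 2017-08-23 is 2019-02-23.
The emergency suspension of filing deadlines from 2018-02-15 to 2018-05-15 tolled the period for 89 days, extending the deadline to 2019-05-23.
The automatic bankruptcy stay from 2018-11-30 to 2019-02-04 tolled the period for 66 days, extending the deadline to 2019-07-28.
Because the pending criminal prosecution ran from 2019-06-18 to 2019-08-31, the deadline is extended by 74 days to 2019-10-10.
None of the other events listed affects the running of the period under the stated rules.
Filing on 2020-01-04 missed the 2019-10-10 deadline — the action is time-barred.

TIME-BARRED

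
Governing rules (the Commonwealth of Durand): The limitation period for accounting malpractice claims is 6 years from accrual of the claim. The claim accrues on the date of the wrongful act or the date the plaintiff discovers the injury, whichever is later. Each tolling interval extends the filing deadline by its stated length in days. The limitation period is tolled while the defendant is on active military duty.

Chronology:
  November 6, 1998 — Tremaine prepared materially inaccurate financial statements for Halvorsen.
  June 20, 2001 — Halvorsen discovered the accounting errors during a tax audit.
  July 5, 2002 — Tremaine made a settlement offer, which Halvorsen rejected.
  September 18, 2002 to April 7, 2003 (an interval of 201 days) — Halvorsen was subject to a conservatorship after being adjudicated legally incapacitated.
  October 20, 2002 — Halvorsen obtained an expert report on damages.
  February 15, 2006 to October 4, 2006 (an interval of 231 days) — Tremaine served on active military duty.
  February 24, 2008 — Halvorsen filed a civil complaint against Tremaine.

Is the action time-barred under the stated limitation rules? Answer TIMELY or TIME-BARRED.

Taking the later of the act (November 6, 1998) and discovery (June 20, 2001), the claim accrued on June 20, 2001.
6 years from June 20, 2001 is June 20, 2007.
The period was tolled for 231 days by the defendant's active military service (February 15, 2006 to October 4, 2006), pushing the deadline to February 6, 2008.
No stated provision tolls the period for the plaintiff's incapacity, so the interval from September 18, 2002 to April 7, 2003 has no effect on the deadline.
The other events in the timeline have no effect on the limitation period under the stated rules.
Halvorsen filed on February 24, 2008, after the February 6, 2008 deadline, so the action is time-barred.

TIME-BARRED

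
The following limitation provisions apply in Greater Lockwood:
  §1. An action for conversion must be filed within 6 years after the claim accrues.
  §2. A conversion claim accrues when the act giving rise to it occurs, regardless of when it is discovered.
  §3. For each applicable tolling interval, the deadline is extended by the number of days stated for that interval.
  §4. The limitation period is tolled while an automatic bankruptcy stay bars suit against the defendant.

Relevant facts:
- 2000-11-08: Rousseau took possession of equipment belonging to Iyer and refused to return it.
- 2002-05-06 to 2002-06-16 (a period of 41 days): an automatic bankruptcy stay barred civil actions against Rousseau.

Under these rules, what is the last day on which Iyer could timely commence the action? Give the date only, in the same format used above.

The claim accrued on 2000-11-08, the date of the act.
The untolled deadline — 6 years after 2000-11-08 — is 2006-11-08.
The period was tolled for 41 days by the automatic bankruptcy stay (2002-05-06 to 2002-06-16), pushing the deadline to 2006-12-19.

2006-12-19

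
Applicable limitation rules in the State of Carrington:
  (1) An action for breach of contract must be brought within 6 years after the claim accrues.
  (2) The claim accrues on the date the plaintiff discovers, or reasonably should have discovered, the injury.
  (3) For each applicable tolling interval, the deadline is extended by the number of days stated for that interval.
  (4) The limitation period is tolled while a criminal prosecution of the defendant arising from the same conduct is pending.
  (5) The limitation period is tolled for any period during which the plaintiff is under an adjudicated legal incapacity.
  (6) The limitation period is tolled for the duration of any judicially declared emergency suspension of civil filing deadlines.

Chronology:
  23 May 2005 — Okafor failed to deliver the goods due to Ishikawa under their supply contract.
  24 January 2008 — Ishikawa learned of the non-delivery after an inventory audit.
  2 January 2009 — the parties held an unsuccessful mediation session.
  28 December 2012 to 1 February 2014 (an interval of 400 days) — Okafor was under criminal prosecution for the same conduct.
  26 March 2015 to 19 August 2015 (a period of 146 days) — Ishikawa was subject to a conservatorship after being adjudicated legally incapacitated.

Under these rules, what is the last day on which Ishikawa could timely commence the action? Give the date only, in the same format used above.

The claim did not accrue until Ishikawa discovered the injury on 24 January 2008; the 23 May 2005 act date does not start the clock under the stated rule.
6 years from 24 January 2008 is 24 January 2014.
Because the pending criminal prosecution ran from 28 December 2012 to 1 February 2014, the deadline is extended by 400 days to 28 February 2015.
The plaintiff's legal incapacity starting 26 March 2015 came too late — the period had run on 28 February 2015 — and so does not extend the deadline.
Nothing else in the chronology tolls or restarts the period.

28 February 2015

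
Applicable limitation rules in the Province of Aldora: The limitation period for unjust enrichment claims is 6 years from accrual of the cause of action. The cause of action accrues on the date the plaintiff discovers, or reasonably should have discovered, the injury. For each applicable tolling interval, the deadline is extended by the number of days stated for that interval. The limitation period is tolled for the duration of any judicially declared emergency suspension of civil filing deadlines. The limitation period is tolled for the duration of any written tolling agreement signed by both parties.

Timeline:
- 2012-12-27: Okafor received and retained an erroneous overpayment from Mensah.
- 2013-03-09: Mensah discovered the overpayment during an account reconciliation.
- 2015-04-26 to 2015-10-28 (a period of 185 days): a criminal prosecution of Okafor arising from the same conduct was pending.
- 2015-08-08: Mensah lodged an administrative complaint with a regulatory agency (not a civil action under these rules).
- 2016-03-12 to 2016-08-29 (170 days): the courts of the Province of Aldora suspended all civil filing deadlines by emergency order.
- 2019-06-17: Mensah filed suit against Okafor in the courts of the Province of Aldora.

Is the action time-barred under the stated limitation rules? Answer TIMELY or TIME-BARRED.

Under the discovery rule, the claim accrued on 2013-03-09, when Mensah discovered the injury — not on the 2012-12-27 date of the underlying act.
6 years from 2013-03-09 is 2019-03-09.
The period was tolled for 170 days by the emergency suspension of filing deadlines (2016-03-12 to 2016-08-29), pushing the deadline to 2019-08-26.
The pending criminal prosecution from 2015-04-26 to 2015-10-28 does not toll the period, because no stated rule makes a criminal prosecution a tolling event.
The other events in the timeline have no effect on the limitation period under the stated rules.
The 2019-06-17 filing precedes the 2019-08-26 deadline; the claim is timely.

TIMELY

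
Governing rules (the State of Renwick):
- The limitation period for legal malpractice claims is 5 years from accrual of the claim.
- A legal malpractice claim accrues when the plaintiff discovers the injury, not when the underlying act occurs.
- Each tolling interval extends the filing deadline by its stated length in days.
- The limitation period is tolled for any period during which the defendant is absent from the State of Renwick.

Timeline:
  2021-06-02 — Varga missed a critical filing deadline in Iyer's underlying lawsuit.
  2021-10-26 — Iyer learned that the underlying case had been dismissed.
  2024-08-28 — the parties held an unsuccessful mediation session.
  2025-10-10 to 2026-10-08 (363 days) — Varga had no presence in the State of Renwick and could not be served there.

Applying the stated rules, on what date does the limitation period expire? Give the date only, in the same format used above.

2027-10-24

The claim did not accrue until Iyer discovered the injury on 2021-10-26; the 2021-06-02 act date does not start the clock under the stated rule.
Adding the 5 years base period to 2021-10-26 gives a deadline of 2026-10-26, before any tolling.
Because the defendant's absence from the jurisdiction ran from 2025-10-10 to 2026-10-08, the deadline is extended by 363 days to 2027-10-24.
The other events in the timeline have no effect on the limitation period under the stated rules.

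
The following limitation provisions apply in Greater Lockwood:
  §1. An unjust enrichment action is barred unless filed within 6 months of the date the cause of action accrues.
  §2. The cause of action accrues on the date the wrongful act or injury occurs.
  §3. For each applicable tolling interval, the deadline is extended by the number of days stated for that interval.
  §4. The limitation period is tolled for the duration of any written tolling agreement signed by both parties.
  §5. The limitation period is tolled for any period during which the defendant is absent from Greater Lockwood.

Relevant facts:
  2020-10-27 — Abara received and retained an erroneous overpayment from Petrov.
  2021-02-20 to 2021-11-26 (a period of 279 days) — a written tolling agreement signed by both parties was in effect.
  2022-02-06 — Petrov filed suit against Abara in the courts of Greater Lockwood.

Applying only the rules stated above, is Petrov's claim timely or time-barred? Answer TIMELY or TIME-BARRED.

The cause of action accrued on 2020-10-27, the date of the act.
6 months from 2020-10-27 is 2021-04-27.
The written tolling agreement from 2021-02-20 to 2021-11-26 tolled the period for 279 days, extending the deadline to 2022-01-31.
The 2022-02-06 filing falls after the 2022-01-31 deadline; the claim is time-barred.

TIME-BARRED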